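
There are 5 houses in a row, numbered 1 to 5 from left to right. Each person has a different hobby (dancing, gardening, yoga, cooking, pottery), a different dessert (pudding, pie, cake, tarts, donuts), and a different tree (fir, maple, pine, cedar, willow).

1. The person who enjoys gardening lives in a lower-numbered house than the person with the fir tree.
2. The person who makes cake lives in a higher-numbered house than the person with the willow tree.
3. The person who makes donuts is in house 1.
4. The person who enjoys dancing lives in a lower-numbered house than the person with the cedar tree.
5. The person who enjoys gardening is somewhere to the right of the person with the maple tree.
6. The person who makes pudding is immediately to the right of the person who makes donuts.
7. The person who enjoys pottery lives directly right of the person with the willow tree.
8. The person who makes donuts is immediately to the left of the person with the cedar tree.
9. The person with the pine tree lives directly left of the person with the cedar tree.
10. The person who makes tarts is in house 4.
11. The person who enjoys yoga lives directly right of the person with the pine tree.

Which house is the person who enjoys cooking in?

3

Clue 3: the person who makes donuts is in house 1.
The person who makes pudding is in house 2 (clue 6).
Clue 8: the person with the cedar tree is in house 2.
Clue 9 places the person with the pine tree in house 1.
The person who makes tarts is in house 4 (clue 10).
The person who enjoys yoga is in house 2 (clue 11).
That leaves fir as the tree for house 5.
Clue 2: the person who makes cake is in house 5.
Clue 4: the person who enjoys dancing is in house 1.
The person who enjoys gardening is in house 4 (clue 5).
House 3's hobby must be cooking (nothing else left).
House 5's hobby must be pottery (nothing else left).
That leaves pie as the dessert for house 3.
The only tree still possible for house 3 is maple.
House 4's tree must be willow (nothing else left).
So: house 1 = dancing/donuts/pine, house 2 = yoga/pudding/cedar, house 3 = cooking/pie/maple, house 4 = gardening/tarts/willow, house 5 = pottery/cake/fir.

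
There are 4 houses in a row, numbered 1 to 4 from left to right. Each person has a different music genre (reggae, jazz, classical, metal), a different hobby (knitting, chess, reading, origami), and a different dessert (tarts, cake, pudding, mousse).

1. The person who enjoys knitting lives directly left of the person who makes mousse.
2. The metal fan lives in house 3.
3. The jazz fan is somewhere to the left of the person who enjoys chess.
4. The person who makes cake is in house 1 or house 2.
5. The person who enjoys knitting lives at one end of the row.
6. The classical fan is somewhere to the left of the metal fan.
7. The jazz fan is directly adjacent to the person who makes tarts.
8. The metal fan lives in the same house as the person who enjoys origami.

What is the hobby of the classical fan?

knitting

Clue 2 places the metal fan in house 3.
Clue 5: the person who enjoys knitting is in house 1.
From clue 8, the person who enjoys origami must be in house 3.
House 4's music genre must be reggae (nothing else left).
By clue 1, the person who makes mousse is in house 2.
House 4 dessert: only pudding fits.
Clue 7 places the jazz fan in house 2.
House 1's music genre must be classical (nothing else left).
That leaves cake as the dessert for house 1.
The only dessert still possible for house 3 is tarts.
Clue 3: the person who enjoys chess is in house 4.
That leaves reading as the hobby for house 2.
So: house 1 = classical/knitting/cake, house 2 = jazz/reading/mousse, house 3 = metal/origami/tarts, house 4 = reggae/chess/pudding.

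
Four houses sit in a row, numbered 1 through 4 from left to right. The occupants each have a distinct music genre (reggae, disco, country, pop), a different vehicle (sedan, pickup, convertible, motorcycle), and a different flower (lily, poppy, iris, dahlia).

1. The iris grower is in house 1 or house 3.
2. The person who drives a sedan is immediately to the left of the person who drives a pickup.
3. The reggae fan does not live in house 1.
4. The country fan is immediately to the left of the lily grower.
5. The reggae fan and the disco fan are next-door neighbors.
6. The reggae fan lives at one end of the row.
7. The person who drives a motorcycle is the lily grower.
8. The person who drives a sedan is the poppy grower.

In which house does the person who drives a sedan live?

3

From clue 6, the reggae fan must be in house 4.
By clue 5, the disco fan is in house 3.
So house 4 gets dahlia for flower.
The country fan is narrowed to house 1 or 2; consider each.
Placing it in house 2 leads to a contradiction, so it's in house 1.
Clue 4: the lily grower is in house 2.
The person who drives a motorcycle is in house 2 (clue 7).
House 2 music genre: only pop fits.
By clue 2, the person who drives a sedan is in house 3.
By clue 2, the person who drives a pickup is in house 4.
From clue 8, the poppy grower must be in house 3.
House 1 vehicle: only convertible fits.
That leaves iris as the flower for house 1.
So: house 1 = country/convertible/iris, house 2 = pop/motorcycle/lily, house 3 = disco/sedan/poppy, house 4 = reggae/pickup/dahlia.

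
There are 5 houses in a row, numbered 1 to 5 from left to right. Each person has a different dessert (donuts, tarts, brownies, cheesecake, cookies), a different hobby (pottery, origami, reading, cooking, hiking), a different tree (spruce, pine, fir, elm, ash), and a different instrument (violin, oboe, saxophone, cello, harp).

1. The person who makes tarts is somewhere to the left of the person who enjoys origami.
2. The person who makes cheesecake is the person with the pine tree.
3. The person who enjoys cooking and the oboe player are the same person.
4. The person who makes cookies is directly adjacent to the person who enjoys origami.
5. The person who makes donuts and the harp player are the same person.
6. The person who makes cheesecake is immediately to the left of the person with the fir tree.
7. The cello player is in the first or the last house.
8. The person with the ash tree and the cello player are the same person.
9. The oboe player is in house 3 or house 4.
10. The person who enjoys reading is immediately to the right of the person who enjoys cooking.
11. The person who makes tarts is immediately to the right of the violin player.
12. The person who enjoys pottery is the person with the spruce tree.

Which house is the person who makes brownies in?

5

The person who enjoys cooking is narrowed to house 3 or 4; consider each.
Placing it in house 4 leads to a contradiction, so it's in house 3.
By clue 3, the oboe player is in house 3.
The person who enjoys reading is in house 4 (clue 10).
From clue 4, the person who makes cookies must be in house 4.
House 5's hobby must be origami (nothing else left).
That leaves saxophone as the instrument for house 4.
The person who makes tarts is narrowed to house 2 or 3; consider each.
Placing it in house 2 leads to a contradiction, so it's in house 3.
From clue 11, the violin player must be in house 2.
So house 4 gets elm for tree.
House 5 tree: only ash fits.
By clue 8, the cello player is in house 5.
The only tree still possible for house 3 is fir.
House 1 instrument: only harp fits.
The person who makes donuts is in house 1 (clue 5).
From clue 6, the person who makes cheesecake must be in house 2.
That leaves brownies as the dessert for house 5.
Clue 2 places the person with the pine tree in house 2.
House 1 tree: only spruce fits.
The person who enjoys pottery is in house 1 (clue 12).
That leaves hiking as the hobby for house 2.
So: house 1 = donuts/pottery/spruce/harp, house 2 = cheesecake/hiking/pine/violin, house 3 = tarts/cooking/fir/oboe, house 4 = cookies/reading/elm/saxophone, house 5 = brownies/origami/ash/cello.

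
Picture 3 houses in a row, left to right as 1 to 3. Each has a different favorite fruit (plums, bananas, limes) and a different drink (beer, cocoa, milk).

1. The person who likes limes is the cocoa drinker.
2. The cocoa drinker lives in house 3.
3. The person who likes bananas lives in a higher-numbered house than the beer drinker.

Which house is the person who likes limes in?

3

Clue 2 places the cocoa drinker in house 3.
Clue 1 places the person who likes limes in house 3.
House 1's favorite fruit must be plums (nothing else left).
House 2 favorite fruit: only bananas fits.
By clue 3, the beer drinker is in house 1.
So house 2 gets milk for drink.
So: house 1 = plums/beer, house 2 = bananas/milk, house 3 = limes/cocoa.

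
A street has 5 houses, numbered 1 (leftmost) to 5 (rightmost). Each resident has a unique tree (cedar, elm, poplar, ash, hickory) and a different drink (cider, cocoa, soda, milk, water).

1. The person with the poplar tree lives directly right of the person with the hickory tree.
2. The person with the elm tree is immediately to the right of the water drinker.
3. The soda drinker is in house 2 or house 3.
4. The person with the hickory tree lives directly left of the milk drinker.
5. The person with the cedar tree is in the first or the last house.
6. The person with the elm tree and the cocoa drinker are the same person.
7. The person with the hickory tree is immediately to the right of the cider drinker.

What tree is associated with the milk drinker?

The person with the cedar tree is narrowed to house 1 or 5; consider each.
Placing it in house 5 leads to a contradiction, so it's in house 1.
The soda drinker is narrowed to house 2 or 3; consider each.
Placing it in house 3 leads to a contradiction, so it's in house 2.
House 1 drink: only cider fits.
By clue 7, the person with the hickory tree is in house 2.
The person with the poplar tree is in house 3 (clue 1).
The milk drinker is in house 3 (clue 4).
The only drink still possible for house 4 is water.
That leaves cocoa as the drink for house 5.
By clue 2, the person with the elm tree is in house 5.
That leaves ash as the tree for house 4.
So: house 1 = cedar/cider, house 2 = hickory/soda, house 3 = poplar/milk, house 4 = ash/water, house 5 = elm/cocoa.

poplar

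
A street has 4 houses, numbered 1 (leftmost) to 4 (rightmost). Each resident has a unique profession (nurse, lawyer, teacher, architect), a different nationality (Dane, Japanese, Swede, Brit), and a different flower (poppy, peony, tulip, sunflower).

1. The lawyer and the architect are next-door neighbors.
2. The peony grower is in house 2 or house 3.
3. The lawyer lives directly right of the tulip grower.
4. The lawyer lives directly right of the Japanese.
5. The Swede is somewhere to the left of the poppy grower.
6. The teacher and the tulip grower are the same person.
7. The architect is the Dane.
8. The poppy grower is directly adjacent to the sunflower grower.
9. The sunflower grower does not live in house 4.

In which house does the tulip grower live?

The only flower still possible for house 4 is poppy.
Clue 8: the sunflower grower is in house 3.
House 1 flower: only tulip fits.
The only flower still possible for house 2 is peony.
From clue 3, the lawyer must be in house 2.
Clue 4: the Japanese is in house 1.
Clue 6: the teacher is in house 1.
Clue 1: the architect is in house 3.
By clue 7, the Dane is in house 3.
House 4's profession must be nurse (nothing else left).
So house 2 gets Swede for nationality.
That leaves Brit as the nationality for house 4.
So: house 1 = teacher/Japanese/tulip, house 2 = lawyer/Swede/peony, house 3 = architect/Dane/sunflower, house 4 = nurse/Brit/poppy.

1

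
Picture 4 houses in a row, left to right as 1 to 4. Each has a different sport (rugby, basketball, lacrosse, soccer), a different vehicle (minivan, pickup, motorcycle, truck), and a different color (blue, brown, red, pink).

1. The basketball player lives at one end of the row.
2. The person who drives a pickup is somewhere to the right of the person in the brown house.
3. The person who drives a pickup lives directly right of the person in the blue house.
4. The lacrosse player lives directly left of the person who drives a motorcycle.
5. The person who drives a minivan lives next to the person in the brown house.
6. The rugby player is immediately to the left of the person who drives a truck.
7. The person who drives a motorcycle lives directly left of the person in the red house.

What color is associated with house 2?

brown

The only vehicle still possible for house 1 is minivan.
The person in the brown house is in house 2 (clue 5).
From clue 3, the person who drives a pickup must be in house 4.
The person in the blue house is in house 3 (clue 3).
House 1's color must be pink (nothing else left).
So house 4 gets red for color.
By clue 7, the person who drives a motorcycle is in house 3.
House 3 sport: only soccer fits.
That leaves basketball as the sport for house 4.
So house 2 gets truck for vehicle.
From clue 4, the lacrosse player must be in house 2.
By clue 6, the rugby player is in house 1.
So: house 1 = rugby/minivan/pink, house 2 = lacrosse/truck/brown, house 3 = soccer/motorcycle/blue, house 4 = basketball/pickup/red.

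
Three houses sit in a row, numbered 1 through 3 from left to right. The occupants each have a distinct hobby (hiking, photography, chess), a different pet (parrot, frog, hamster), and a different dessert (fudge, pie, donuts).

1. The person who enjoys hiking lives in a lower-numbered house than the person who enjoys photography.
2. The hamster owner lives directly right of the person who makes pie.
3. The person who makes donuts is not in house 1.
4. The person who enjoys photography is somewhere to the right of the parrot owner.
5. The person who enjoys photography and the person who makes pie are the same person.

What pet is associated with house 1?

From clue 5, the person who enjoys photography must be in house 2.
The person who makes pie is in house 2 (clue 5).
The only hobby still possible for house 3 is chess.
So house 1 gets fudge for dessert.
House 3 dessert: only donuts fits.
Clue 2 places the hamster owner in house 3.
From clue 4, the parrot owner must be in house 1.
House 1's hobby must be hiking (nothing else left).
So house 2 gets frog for pet.
So: house 1 = hiking/parrot/fudge, house 2 = photography/frog/pie, house 3 = chess/hamster/donuts.

parrot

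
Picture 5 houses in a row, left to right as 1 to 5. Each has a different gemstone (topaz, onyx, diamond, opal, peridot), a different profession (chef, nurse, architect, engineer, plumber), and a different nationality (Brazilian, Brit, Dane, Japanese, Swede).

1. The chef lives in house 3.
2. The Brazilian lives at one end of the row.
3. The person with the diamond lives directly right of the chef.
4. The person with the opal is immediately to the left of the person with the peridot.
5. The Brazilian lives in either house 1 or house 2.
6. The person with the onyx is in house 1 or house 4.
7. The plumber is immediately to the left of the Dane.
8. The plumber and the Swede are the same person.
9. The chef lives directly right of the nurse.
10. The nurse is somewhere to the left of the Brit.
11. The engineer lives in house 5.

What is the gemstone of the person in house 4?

diamond

Clue 1 places the chef in house 3.
Clue 3 places the person with the diamond in house 4.
Clue 5 places the Brazilian in house 1.
From clue 9, the nurse must be in house 2.
By clue 11, the engineer is in house 5.
From clue 8, the plumber must be in house 4.
By clue 8, the Swede is in house 4.
The only gemstone still possible for house 1 is onyx.
That leaves opal as the gemstone for house 2.
That leaves peridot as the gemstone for house 3.
House 5's gemstone must be topaz (nothing else left).
House 1's profession must be architect (nothing else left).
The Dane is in house 5 (clue 7).
The only nationality still possible for house 2 is Japanese.
That leaves Brit as the nationality for house 3.
So: house 1 = onyx/architect/Brazilian, house 2 = opal/nurse/Japanese, house 3 = peridot/chef/Brit, house 4 = diamond/plumber/Swede, house 5 = topaz/engineer/Dane.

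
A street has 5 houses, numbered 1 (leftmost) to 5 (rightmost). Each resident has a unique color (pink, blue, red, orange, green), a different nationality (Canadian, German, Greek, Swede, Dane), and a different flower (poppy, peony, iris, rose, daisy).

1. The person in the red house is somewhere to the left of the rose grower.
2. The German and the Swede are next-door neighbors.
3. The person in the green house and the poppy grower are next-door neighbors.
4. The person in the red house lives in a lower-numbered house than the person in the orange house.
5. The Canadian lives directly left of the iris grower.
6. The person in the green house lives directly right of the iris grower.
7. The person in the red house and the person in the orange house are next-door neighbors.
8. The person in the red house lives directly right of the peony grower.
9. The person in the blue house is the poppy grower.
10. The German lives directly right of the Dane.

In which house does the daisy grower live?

2

House 1's color must be pink (nothing else left).
The person in the green house is narrowed to house 3 or 4 or 5; consider each.
Placing it in house 3 and house 5 leads to a contradiction, so it's in house 4.
Clue 6: the iris grower is in house 3.
House 2 color: only red fits.
Clue 5: the Canadian is in house 2.
From clue 7, the person in the orange house must be in house 3.
By clue 8, the peony grower is in house 1.
Clue 9: the person in the blue house is in house 5.
House 2 flower: only daisy fits.
House 4's flower must be rose (nothing else left).
The only flower still possible for house 5 is poppy.
So house 1 gets Greek for nationality.
The Dane is narrowed to house 3 or 4; consider each.
Placing it in house 4 leads to a contradiction, so it's in house 3.
Clue 10: the German is in house 4.
House 5's nationality must be Swede (nothing else left).
So: house 1 = pink/Greek/peony, house 2 = red/Canadian/daisy, house 3 = orange/Dane/iris, house 4 = green/German/rose, house 5 = blue/Swede/poppy.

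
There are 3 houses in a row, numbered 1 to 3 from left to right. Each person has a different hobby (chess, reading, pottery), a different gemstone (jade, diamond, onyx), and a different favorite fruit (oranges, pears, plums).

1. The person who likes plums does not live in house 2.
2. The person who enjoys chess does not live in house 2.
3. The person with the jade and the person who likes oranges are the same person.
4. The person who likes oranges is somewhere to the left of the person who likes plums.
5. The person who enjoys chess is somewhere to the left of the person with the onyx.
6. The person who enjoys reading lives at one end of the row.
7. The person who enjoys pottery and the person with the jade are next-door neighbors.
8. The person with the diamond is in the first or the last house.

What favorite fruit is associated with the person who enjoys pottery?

From clue 4, the person who likes plums must be in house 3.
Clue 5 places the person who enjoys chess in house 1.
House 2 hobby: only pottery fits.
The only hobby still possible for house 3 is reading.
Clue 7: the person with the jade is in house 1.
The only gemstone still possible for house 2 is onyx.
House 3 gemstone: only diamond fits.
The person who likes oranges is in house 1 (clue 3).
House 2's favorite fruit must be pears (nothing else left).
So: house 1 = chess/jade/oranges, house 2 = pottery/onyx/pears, house 3 = reading/diamond/plums.

pears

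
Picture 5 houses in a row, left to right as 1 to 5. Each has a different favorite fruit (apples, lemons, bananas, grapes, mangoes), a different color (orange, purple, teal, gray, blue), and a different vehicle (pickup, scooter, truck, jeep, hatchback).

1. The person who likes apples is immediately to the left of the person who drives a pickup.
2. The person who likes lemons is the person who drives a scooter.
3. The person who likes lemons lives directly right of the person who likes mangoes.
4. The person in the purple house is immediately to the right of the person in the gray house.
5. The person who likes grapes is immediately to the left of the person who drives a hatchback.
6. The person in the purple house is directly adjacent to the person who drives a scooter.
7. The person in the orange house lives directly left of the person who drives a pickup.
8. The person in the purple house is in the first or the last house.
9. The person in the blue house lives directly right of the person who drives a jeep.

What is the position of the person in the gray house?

4

By clue 8, the person in the purple house is in house 5.
By clue 4, the person in the gray house is in house 4.
From clue 6, the person who drives a scooter must be in house 4.
By clue 2, the person who likes lemons is in house 4.
From clue 3, the person who likes mangoes must be in house 3.
House 5's favorite fruit must be bananas (nothing else left).
House 5 vehicle: only truck fits.
House 1's vehicle must be jeep (nothing else left).
From clue 9, the person in the blue house must be in house 2.
The only color still possible for house 3 is teal.
By clue 7, the person who drives a pickup is in house 2.
The only color still possible for house 1 is orange.
That leaves hatchback as the vehicle for house 3.
By clue 1, the person who likes apples is in house 1.
From clue 5, the person who likes grapes must be in house 2.
So: house 1 = apples/orange/jeep, house 2 = grapes/blue/pickup, house 3 = mangoes/teal/hatchback, house 4 = lemons/gray/scooter, house 5 = bananas/purple/truck.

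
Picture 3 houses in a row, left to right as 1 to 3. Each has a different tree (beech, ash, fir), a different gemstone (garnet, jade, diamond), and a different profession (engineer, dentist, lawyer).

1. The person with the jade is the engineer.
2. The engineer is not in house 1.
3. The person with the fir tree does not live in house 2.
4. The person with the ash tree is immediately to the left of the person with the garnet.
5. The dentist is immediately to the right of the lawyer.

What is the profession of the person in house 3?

The only profession still possible for house 1 is lawyer.
From clue 5, the dentist must be in house 2.
House 1's gemstone must be diamond (nothing else left).
So house 3 gets engineer for profession.
By clue 1, the person with the jade is in house 3.
The only gemstone still possible for house 2 is garnet.
Clue 4 places the person with the ash tree in house 1.
The only tree still possible for house 2 is beech.
House 3 tree: only fir fits.
So: house 1 = ash/diamond/lawyer, house 2 = beech/garnet/dentist, house 3 = fir/jade/engineer.

engineer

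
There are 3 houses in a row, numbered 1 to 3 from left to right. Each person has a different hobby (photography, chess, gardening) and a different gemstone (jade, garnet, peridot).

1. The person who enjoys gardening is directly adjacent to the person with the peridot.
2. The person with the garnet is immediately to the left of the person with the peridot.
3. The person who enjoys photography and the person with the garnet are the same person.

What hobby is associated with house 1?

photography

The person who enjoys photography is narrowed to house 1 or 2; consider each.
Placing it in house 2 leads to a contradiction, so it's in house 1.
By clue 3, the person with the garnet is in house 1.
By clue 2, the person with the peridot is in house 2.
House 3 gemstone: only jade fits.
Clue 1 places the person who enjoys gardening in house 3.
The only hobby still possible for house 2 is chess.
So: house 1 = photography/garnet, house 2 = chess/peridot, house 3 = gardening/jade.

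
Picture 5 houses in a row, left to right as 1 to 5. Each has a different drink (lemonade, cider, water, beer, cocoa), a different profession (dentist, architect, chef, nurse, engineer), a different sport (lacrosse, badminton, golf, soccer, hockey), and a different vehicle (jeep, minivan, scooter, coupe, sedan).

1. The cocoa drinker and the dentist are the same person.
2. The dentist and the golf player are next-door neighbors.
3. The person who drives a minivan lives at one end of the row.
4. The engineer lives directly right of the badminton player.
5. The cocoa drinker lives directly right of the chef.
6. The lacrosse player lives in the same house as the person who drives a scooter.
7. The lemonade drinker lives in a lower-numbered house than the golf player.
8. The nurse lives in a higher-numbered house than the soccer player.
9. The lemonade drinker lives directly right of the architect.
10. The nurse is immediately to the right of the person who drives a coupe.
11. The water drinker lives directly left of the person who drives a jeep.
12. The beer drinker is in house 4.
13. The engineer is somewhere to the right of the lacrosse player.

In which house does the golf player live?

4

By clue 12, the beer drinker is in house 4.
That leaves hockey as the sport for house 5.
The lemonade drinker is narrowed to house 2 or 3; consider each.
Placing it in house 3 leads to a contradiction, so it's in house 2.
From clue 9, the architect must be in house 1.
Clue 2 places the golf player in house 4.
The cocoa drinker is narrowed to house 3 or 5; consider each.
Placing it in house 5 leads to a contradiction, so it's in house 3.
Clue 1 places the dentist in house 3.
By clue 5, the chef is in house 2.
So house 5 gets cider for drink.
House 4 profession: only engineer fits.
House 5's profession must be nurse (nothing else left).
The badminton player is in house 3 (clue 4).
The person who drives a coupe is in house 4 (clue 10).
Clue 11: the person who drives a jeep is in house 2.
The only drink still possible for house 1 is water.
The lacrosse player is in house 1 (clue 6).
From clue 6, the person who drives a scooter must be in house 1.
House 2's sport must be soccer (nothing else left).
The only vehicle still possible for house 3 is sedan.
House 5's vehicle must be minivan (nothing else left).
So: house 1 = water/architect/lacrosse/scooter, house 2 = lemonade/chef/soccer/jeep, house 3 = cocoa/dentist/badminton/sedan, house 4 = beer/engineer/golf/coupe, house 5 = cider/nurse/hockey/minivan.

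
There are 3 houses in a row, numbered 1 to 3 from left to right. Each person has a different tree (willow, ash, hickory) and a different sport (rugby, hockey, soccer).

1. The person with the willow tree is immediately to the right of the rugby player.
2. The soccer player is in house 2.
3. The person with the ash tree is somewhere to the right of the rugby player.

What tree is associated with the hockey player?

Clue 2: the soccer player is in house 2.
House 1 tree: only hickory fits.
House 3's sport must be hockey (nothing else left).
By clue 1, the person with the willow tree is in house 2.
House 3 tree: only ash fits.
House 1 sport: only rugby fits.
So: house 1 = hickory/rugby, house 2 = willow/soccer, house 3 = ash/hockey.

ash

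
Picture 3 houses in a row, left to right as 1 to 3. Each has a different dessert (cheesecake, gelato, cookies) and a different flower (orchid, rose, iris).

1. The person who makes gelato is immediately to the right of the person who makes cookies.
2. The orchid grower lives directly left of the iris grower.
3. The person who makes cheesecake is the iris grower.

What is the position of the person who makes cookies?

1

That leaves cookies as the dessert for house 1.
From clue 1, the person who makes gelato must be in house 2.
House 3 dessert: only cheesecake fits.
Clue 3 places the iris grower in house 3.
The orchid grower is in house 2 (clue 2).
House 1 flower: only rose fits.
So: house 1 = cookies/rose, house 2 = gelato/orchid, house 3 = cheesecake/iris.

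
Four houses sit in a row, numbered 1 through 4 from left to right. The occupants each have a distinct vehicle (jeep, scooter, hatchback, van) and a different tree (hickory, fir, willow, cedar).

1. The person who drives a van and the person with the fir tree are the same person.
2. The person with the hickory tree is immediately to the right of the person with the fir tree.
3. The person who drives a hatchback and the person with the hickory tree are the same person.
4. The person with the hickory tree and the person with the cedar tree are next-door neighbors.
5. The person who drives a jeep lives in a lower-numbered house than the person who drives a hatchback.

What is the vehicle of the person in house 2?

The person who drives a hatchback is narrowed to house 2 or 3 or 4; consider each.
Placing it in house 2 and house 4 leads to a contradiction, so it's in house 3.
By clue 3, the person with the hickory tree is in house 3.
House 4's vehicle must be scooter (nothing else left).
Clue 2 places the person with the fir tree in house 2.
That leaves willow as the tree for house 1.
House 4's tree must be cedar (nothing else left).
By clue 1, the person who drives a van is in house 2.
That leaves jeep as the vehicle for house 1.
So: house 1 = jeep/willow, house 2 = van/fir, house 3 = hatchback/hickory, house 4 = scooter/cedar.

van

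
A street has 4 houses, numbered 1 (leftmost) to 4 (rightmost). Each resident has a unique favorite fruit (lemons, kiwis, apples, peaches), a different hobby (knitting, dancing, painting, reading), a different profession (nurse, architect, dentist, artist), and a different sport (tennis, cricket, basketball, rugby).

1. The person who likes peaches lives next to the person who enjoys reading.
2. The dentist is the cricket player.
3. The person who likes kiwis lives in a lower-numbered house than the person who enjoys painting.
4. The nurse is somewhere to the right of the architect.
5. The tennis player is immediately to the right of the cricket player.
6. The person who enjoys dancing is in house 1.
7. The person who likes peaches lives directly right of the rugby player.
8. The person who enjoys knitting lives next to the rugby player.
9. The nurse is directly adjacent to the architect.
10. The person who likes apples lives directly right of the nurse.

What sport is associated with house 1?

rugby

The person who enjoys dancing is in house 1 (clue 6).
So house 4 gets artist for profession.
The person who likes apples is narrowed to house 3 or 4; consider each.
Placing it in house 4 leads to a contradiction, so it's in house 3.
Clue 10: the nurse is in house 2.
The only profession still possible for house 1 is architect.
House 3's profession must be dentist (nothing else left).
Clue 1: the person who enjoys reading is in house 3.
The cricket player is in house 3 (clue 2).
Clue 5 places the tennis player in house 4.
House 1 sport: only rugby fits.
So house 2 gets basketball for sport.
Clue 7 places the person who likes peaches in house 2.
Clue 8: the person who enjoys knitting is in house 2.
House 4's favorite fruit must be lemons (nothing else left).
House 4 hobby: only painting fits.
So house 1 gets kiwis for favorite fruit.
So: house 1 = kiwis/dancing/architect/rugby, house 2 = peaches/knitting/nurse/basketball, house 3 = apples/reading/dentist/cricket, house 4 = lemons/painting/artist/tennis.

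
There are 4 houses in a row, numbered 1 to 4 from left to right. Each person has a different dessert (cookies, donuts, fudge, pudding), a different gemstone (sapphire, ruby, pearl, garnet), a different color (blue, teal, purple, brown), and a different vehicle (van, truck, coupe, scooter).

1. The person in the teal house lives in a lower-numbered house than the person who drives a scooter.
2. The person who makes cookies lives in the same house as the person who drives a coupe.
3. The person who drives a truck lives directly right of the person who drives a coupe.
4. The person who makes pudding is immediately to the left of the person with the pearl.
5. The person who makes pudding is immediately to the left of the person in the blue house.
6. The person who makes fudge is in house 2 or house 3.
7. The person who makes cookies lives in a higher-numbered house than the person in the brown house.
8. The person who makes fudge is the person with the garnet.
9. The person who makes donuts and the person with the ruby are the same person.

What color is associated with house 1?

brown

House 4 dessert: only donuts fits.
So house 1 gets van for vehicle.
By clue 9, the person with the ruby is in house 4.
That leaves pudding as the dessert for house 1.
So house 1 gets sapphire for gemstone.
Clue 4 places the person with the pearl in house 2.
The person in the blue house is in house 2 (clue 5).
House 3's gemstone must be garnet (nothing else left).
House 1's color must be brown (nothing else left).
House 4's color must be purple (nothing else left).
Clue 1 places the person who drives a scooter in house 4.
By clue 8, the person who makes fudge is in house 3.
That leaves cookies as the dessert for house 2.
House 3's color must be teal (nothing else left).
House 2's vehicle must be coupe (nothing else left).
House 3 vehicle: only truck fits.
So: house 1 = pudding/sapphire/brown/van, house 2 = cookies/pearl/blue/coupe, house 3 = fudge/garnet/teal/truck, house 4 = donuts/ruby/purple/scooter.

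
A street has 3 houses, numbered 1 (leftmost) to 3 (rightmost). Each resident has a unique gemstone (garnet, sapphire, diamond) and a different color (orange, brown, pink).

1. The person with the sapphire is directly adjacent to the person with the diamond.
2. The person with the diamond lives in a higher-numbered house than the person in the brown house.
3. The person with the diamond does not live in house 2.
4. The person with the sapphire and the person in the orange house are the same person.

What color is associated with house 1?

Clue 3 places the person with the diamond in house 3.
From clue 1, the person with the sapphire must be in house 2.
By clue 4, the person in the orange house is in house 2.
House 1's gemstone must be garnet (nothing else left).
That leaves brown as the color for house 1.
House 3 color: only pink fits.
So: house 1 = garnet/brown, house 2 = sapphire/orange, house 3 = diamond/pink.

brown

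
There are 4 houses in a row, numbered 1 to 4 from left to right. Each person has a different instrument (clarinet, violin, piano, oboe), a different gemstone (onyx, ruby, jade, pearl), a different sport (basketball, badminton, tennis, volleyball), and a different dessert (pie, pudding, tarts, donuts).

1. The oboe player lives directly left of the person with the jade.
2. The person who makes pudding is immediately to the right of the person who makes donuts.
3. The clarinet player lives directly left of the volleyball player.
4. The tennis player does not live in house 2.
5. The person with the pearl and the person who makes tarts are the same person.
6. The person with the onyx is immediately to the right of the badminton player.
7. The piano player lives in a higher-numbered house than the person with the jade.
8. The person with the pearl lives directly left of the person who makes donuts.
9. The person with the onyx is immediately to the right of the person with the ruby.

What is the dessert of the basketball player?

House 4 gemstone: only onyx fits.
Clue 6: the badminton player is in house 3.
Clue 9: the person with the ruby is in house 3.
That leaves pearl as the gemstone for house 1.
House 2 gemstone: only jade fits.
Clue 1: the oboe player is in house 1.
By clue 5, the person who makes tarts is in house 1.
From clue 8, the person who makes donuts must be in house 2.
So house 2 gets violin for instrument.
The only instrument still possible for house 4 is piano.
From clue 2, the person who makes pudding must be in house 3.
Clue 3 places the volleyball player in house 4.
The only instrument still possible for house 3 is clarinet.
That leaves basketball as the sport for house 2.
That leaves pie as the dessert for house 4.
The only sport still possible for house 1 is tennis.
So: house 1 = oboe/pearl/tennis/tarts, house 2 = violin/jade/basketball/donuts, house 3 = clarinet/ruby/badminton/pudding, house 4 = piano/onyx/volleyball/pie.

donuts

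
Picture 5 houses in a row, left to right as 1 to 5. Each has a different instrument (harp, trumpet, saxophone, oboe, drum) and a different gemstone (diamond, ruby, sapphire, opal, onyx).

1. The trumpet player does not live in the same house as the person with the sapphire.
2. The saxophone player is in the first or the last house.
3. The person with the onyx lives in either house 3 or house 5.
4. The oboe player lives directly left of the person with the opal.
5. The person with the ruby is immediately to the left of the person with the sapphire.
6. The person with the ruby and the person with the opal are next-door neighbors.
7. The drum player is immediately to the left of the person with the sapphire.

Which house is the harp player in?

The saxophone player is narrowed to house 1 or 5; consider each.
Placing it in house 1 leads to a contradiction, so it's in house 5.
The person with the onyx is narrowed to house 3 or 5; consider each.
Placing it in house 3 leads to a contradiction, so it's in house 5.
The drum player is narrowed to house 1 or 2 or 3; consider each.
Placing it in house 1 and house 2 leads to a contradiction, so it's in house 3.
By clue 7, the person with the sapphire is in house 4.
The person with the ruby is in house 3 (clue 5).
By clue 6, the person with the opal is in house 2.
House 4 instrument: only harp fits.
That leaves diamond as the gemstone for house 1.
The oboe player is in house 1 (clue 4).
So house 2 gets trumpet for instrument.
So: house 1 = oboe/diamond, house 2 = trumpet/opal, house 3 = drum/ruby, house 4 = harp/sapphire, house 5 = saxophone/onyx.

4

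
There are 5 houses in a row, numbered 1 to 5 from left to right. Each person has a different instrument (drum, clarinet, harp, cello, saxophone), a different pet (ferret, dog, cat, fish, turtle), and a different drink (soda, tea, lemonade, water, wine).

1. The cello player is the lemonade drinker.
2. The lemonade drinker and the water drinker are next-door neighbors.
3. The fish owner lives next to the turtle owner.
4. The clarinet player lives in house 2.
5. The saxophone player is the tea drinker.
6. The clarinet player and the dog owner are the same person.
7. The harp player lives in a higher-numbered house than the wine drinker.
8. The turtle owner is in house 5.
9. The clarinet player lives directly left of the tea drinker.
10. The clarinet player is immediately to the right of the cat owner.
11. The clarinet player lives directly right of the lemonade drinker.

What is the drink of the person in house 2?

water

Clue 4: the clarinet player is in house 2.
Clue 6 places the dog owner in house 2.
By clue 8, the turtle owner is in house 5.
By clue 9, the tea drinker is in house 3.
Clue 10 places the cat owner in house 1.
From clue 11, the lemonade drinker must be in house 1.
Clue 1 places the cello player in house 1.
The water drinker is in house 2 (clue 2).
From clue 3, the fish owner must be in house 4.
Clue 5: the saxophone player is in house 3.
So house 3 gets ferret for pet.
House 4's drink must be wine (nothing else left).
House 5 drink: only soda fits.
By clue 7, the harp player is in house 5.
House 4's instrument must be drum (nothing else left).
So: house 1 = cello/cat/lemonade, house 2 = clarinet/dog/water, house 3 = saxophone/ferret/tea, house 4 = drum/fish/wine, house 5 = harp/turtle/soda.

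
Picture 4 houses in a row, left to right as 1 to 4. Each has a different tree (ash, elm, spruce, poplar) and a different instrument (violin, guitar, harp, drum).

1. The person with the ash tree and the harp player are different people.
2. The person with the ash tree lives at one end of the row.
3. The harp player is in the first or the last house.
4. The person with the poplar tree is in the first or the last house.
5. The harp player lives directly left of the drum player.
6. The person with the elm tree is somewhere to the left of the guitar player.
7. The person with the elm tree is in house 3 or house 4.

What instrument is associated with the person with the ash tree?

Clue 5 places the harp player in house 1.
The drum player is in house 2 (clue 5).
By clue 7, the person with the elm tree is in house 3.
So house 2 gets spruce for tree.
Clue 1 places the person with the ash tree in house 4.
Clue 6: the guitar player is in house 4.
The only tree still possible for house 1 is poplar.
So house 3 gets violin for instrument.
So: house 1 = poplar/harp, house 2 = spruce/drum, house 3 = elm/violin, house 4 = ash/guitar.

guitar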